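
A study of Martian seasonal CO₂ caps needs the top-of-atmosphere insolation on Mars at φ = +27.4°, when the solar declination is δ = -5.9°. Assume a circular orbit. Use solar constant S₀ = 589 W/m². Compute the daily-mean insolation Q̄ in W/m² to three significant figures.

cos H₀ = −tan(+27.4°) tan(-5.900°) = 0.0536, H₀ = 1.5172 rad.
Bracket: H₀ sin φ sin δ + cos φ cos δ sin H₀ = 1.5172×0.46020×-0.10279 + 0.88782×0.99470×0.99856 = -0.071770 + 0.881843 = 0.810073.
Q̄ = (S₀/π) × [bracket] = (589/π) × 0.810073 = 151.9 W/m².

Q̄ ≈ 152 W/m²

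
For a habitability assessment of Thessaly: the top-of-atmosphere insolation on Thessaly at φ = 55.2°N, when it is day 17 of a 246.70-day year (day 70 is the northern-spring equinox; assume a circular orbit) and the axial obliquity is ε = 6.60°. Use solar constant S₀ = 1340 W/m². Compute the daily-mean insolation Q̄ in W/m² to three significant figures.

Solar longitude: λ_s = 360° × (17 − 70)/246.70 = -77.341°, i.e. -77.341° + 360° = 282.659°.
sin δ = sin 6.60° × sin 282.659° = -0.11214, so δ = -6.439°.
cos H₀ = −tan(+55.2°) tan(-6.439°) = 0.1624, H₀ = 1.4077 rad.
Bracket: H₀ sin φ sin δ + cos φ cos δ sin H₀ = 1.4077×0.82115×-0.11214 + 0.57071×0.99369×0.98673 = -0.129626 + 0.559583 = 0.429957.
Q̄ = (S₀/π) × [bracket] = (1340/π) × 0.429957 = 183.4 W/m².

Q̄ ≈ 183 W/m²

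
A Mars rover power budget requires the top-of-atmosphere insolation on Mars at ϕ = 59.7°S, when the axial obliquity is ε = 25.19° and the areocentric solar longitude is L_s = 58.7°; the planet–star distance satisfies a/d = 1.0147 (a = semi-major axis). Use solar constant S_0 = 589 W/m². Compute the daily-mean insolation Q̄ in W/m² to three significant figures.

Q̄ ≈ 16.6 W/m²

sin δ = sin 25.19° × sin 58.7° = 0.36368, so δ = +21.326°.
cos h₀ = −tan(-59.7°) tan(+21.326°) = 0.6681, h₀ = 0.8391 rad.
Bracket: h₀ sin ϕ sin δ + cos ϕ cos δ sin h₀ = 0.8391×-0.86340×0.36368 + 0.50453×0.93153×0.74407 = -0.263479 + 0.349702 = 0.086223.
Inverse-square distance factor (a/d)² = 1.0147² = 1.029616.
Q̄ = (S_0/π) × 1.029616 × [bracket] = (589/π) × 1.029616 × 0.086223 = 16.64 W/m².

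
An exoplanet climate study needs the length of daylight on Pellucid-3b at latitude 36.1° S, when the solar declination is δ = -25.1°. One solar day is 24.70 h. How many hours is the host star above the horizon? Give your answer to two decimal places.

cos h₀ = −tan ϕ · tan δ = −tan(-36.1°) × tan(-25.100°) = -0.3416, so h₀ = 1.9194 rad = 109.97°.
Daylight = 2h₀/(2π) × 24.70 h = (1.9194/π) × 24.70 = 15.09 h.

15.09 h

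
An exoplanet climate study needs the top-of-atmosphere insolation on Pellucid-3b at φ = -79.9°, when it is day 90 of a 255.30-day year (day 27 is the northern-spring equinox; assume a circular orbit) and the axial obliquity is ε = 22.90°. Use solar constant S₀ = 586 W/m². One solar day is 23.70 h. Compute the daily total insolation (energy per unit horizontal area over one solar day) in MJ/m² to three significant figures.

Solar longitude: λ_s = 360° × (90 − 27)/255.30 = 88.837°.
sin δ = sin 22.90° × sin 88.837° = 0.38904, so δ = +22.895°.
cos H₀ = −tan(-79.9°) tan(+22.895°) = 2.3709 ≥ 1 ⇒ polar night, H₀ = 0 and Q̄ = 0.
Daily total = Q̄ × 23.70 h × 3600 s/h = 0.00 MJ/m².

0.00 MJ/m²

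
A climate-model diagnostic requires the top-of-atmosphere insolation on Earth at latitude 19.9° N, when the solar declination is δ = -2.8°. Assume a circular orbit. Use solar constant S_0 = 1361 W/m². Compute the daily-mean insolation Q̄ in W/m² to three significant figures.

Q̄ ≈ 396 W/m²

cos h₀ = −tan(+19.9°) tan(-2.800°) = 0.0177, h₀ = 1.5531 rad.
Bracket: h₀ sin ϕ sin δ + cos ϕ cos δ sin h₀ = 1.5531×0.34038×-0.04885 + 0.94029×0.99881×0.99984 = -0.025824 + 0.939021 = 0.913197.
Q̄ = (S_0/π) × [bracket] = (1361/π) × 0.913197 = 395.6 W/m².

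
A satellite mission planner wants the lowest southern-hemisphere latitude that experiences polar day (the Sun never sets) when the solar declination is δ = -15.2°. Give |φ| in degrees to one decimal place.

Polar day requires cos H₀ = −tan φ tan δ ≤ −1, i.e. tan φ tan δ ≥ 1.
The boundary is |tan φ| · |tan δ| = 1, so |φ| = 90° − |δ| = 90° − 15.2° = 74.8° in the southern hemisphere.

|φ| = 74.8°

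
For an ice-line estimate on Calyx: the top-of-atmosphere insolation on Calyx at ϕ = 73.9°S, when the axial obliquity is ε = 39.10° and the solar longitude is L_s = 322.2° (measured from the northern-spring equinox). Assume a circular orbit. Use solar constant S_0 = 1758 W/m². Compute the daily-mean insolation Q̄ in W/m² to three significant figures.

Q̄ ≈ 653 W/m²

Solar declination: sin δ = sin ε · sin L_s = sin 39.10° × sin 322.2° = -0.38655, so δ = -22.740°.
cos h₀ = −tan(-73.9°) tan(-22.740°) = -1.4521 ≤ −1 ⇒ polar day, h₀ = π.
Bracket: h₀ sin ϕ sin δ + cos ϕ cos δ sin h₀ = 3.1416×-0.96078×-0.38655 + 0.27731×0.92227×0.00000 = 1.166757 + 0.000000 = 1.166757.
Q̄ = (S_0/π) × [bracket] = (1758/π) × 1.166757 = 652.9 W/m².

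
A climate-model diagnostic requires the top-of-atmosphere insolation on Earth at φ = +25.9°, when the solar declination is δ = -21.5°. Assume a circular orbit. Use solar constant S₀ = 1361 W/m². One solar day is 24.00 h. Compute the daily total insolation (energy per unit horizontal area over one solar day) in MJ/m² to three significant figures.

22.5 MJ/m²

cos H₀ = −tan(+25.9°) tan(-21.500°) = 0.1913, H₀ = 1.3783 rad.
Bracket: H₀ sin φ sin δ + cos φ cos δ sin H₀ = 1.3783×0.43680×-0.36650 + 0.89956×0.93042×0.98154 = -0.220648 + 0.821518 = 0.600870.
Q̄ = (S₀/π) × [bracket] = (1361/π) × 0.600870 = 260.31 W/m².
Daily total = Q̄ × 24.00 h × 3600 s/h = 260.31 × 24.00 × 3600 / 10⁶ = 22.49 MJ/m².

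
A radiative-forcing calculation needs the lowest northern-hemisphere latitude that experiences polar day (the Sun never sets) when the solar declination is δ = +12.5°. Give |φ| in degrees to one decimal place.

|φ| = 77.5°

Polar day requires cos H₀ = −tan φ tan δ ≤ −1, i.e. tan φ tan δ ≥ 1.
The boundary is |tan φ| · |tan δ| = 1, so |φ| = 90° − |δ| = 90° − 12.5° = 77.5° in the northern hemisphere.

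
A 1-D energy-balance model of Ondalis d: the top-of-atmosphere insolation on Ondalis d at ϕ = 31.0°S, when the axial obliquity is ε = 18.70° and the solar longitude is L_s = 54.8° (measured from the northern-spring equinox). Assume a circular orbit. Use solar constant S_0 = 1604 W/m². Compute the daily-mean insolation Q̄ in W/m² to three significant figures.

Q̄ ≈ 320 W/m²

Solar declination: sin δ = sin ε · sin L_s = sin 18.70° × sin 54.8° = 0.26199, so δ = +15.188°.
cos h₀ = −tan(-31.0°) tan(+15.188°) = 0.1631, h₀ = 1.4069 rad.
Bracket: h₀ sin ϕ sin δ + cos ϕ cos δ sin h₀ = 1.4069×-0.51504×0.26199 + 0.85717×0.96507×0.98661 = -0.189841 + 0.816152 = 0.626311.
Q̄ = (S_0/π) × [bracket] = (1604/π) × 0.626311 = 319.8 W/m².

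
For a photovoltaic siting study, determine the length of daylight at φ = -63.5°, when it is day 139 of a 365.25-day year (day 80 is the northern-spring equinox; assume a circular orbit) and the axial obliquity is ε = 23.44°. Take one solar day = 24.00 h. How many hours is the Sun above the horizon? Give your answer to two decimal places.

Solar longitude: λ_s = 360° × (139 − 80)/365.25 = 58.152°.
sin δ = sin 23.44° × sin 58.152° = 0.33790, so δ = +19.749°.
cos H₀ = −tan φ · tan δ = −tan(-63.5°) × tan(+19.749°) = 0.7201, so H₀ = 0.7669 rad = 43.94°.
Daylight = 2H₀/(2π) × 24.00 h = (0.7669/π) × 24.00 = 5.86 h.

5.86 h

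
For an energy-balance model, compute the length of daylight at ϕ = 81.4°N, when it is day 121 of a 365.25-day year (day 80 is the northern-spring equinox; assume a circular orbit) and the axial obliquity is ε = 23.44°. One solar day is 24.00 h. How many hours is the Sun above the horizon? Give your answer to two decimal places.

Solar longitude: L_s = 360° × (121 − 80)/365.25 = 40.411°.
sin δ = sin 23.44° × sin 40.411° = 0.25787, so δ = +14.944°.
Sunrise equation: cos h₀ = −tan ϕ · tan δ = -1.7648 ≤ −1, so the Sun never sets (polar day) and h₀ = π.
Daylight = 2h₀/(2π) × 24.00 h = (3.1416/π) × 24.00 = 24.00 h.

24.00 h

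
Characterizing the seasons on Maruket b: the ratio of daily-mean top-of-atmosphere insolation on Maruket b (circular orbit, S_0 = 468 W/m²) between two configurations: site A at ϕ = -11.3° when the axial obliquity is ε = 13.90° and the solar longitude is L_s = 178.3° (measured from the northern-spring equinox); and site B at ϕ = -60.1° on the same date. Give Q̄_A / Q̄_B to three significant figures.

Q̄_A / Q̄_B ≈ 2.00

— Configuration A (ϕ=-11.3°):
Solar declination: sin δ = sin ε · sin L_s = sin 13.90° × sin 178.3° = 0.00713, so δ = +0.408°.
cos h₀ = −tan(-11.3°) tan(+0.408°) = 0.0014, h₀ = 1.5694 rad.
Bracket: h₀ sin ϕ sin δ + cos ϕ cos δ sin h₀ = 1.5694×-0.19595×0.00713 + 0.98061×0.99997×1.00000 = -0.002193 + 0.980581 = 0.978388.
Q̄ = (S_0/π) × [bracket] = (468/π) × 0.978388 = 145.75 W/m².
— Configuration B (ϕ=-60.1°):
cos h₀ = −tan(-60.1°) tan(+0.408°) = 0.0124, h₀ = 1.5584 rad.
Bracket: h₀ sin ϕ sin δ + cos ϕ cos δ sin h₀ = 1.5584×-0.86690×0.00713 + 0.49849×0.99997×0.99992 = -0.009632 + 0.498435 = 0.488803.
Q̄ = (S_0/π) × [bracket] = (468/π) × 0.488803 = 72.817 W/m².
Ratio Q̄_A / Q̄_B = 145.75 / 72.817 = 2.002.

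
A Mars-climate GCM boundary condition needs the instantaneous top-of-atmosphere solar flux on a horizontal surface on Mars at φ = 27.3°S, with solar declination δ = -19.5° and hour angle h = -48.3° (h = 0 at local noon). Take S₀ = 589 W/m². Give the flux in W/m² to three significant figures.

cos θ_z = sin φ sin δ + cos φ cos δ cos h = 0.153100 + 0.557229 = 0.710329.
Flux = S₀ · cos θ_z = 589 × 0.710329 = 418.4 W/m².

418 W/m²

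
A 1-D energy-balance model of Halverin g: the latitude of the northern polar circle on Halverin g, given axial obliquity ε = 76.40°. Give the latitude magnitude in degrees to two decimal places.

13.60°

The polar circle is the lowest latitude that experiences at least one full rotation of continuous daylight at the northern-summer solstice; it lies at |φ| = 90° − ε = 90° − 76.40° = 13.60°.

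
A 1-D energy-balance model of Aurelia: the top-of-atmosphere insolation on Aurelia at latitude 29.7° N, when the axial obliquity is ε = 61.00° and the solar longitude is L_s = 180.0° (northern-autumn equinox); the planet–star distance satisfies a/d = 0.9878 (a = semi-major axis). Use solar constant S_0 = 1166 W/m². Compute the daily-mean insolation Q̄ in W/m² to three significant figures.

Solar declination: sin δ = sin ε · sin L_s = sin 61.00° × sin 180.0° = 0.00000, so δ = +0.000°.
cos h₀ = −tan(+29.7°) tan(+0.000°) = -0.0000, h₀ = 1.5708 rad.
Bracket: h₀ sin ϕ sin δ + cos ϕ cos δ sin h₀ = 1.5708×0.49546×0.00000 + 0.86863×1.00000×1.00000 = 0.000000 + 0.868630 = 0.868630.
Inverse-square distance factor (a/d)² = 0.9878² = 0.975749.
Q̄ = (S_0/π) × 0.975749 × [bracket] = (1166/π) × 0.975749 × 0.868630 = 314.6 W/m².

Q̄ ≈ 315 W/m²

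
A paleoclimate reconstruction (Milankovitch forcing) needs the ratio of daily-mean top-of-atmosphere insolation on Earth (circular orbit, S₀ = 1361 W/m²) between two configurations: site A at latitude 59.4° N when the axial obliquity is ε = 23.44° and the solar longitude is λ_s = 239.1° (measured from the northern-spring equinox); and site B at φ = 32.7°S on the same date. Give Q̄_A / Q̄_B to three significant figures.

Q̄_A / Q̄_B ≈ 0.100

— Configuration A (φ=+59.4°):
Solar declination: sin δ = sin ε · sin λ_s = sin 23.44° × sin 239.1° = -0.34133, so δ = -19.958°.
cos H₀ = −tan(+59.4°) tan(-19.958°) = 0.6140, H₀ = 0.9096 rad.
Bracket: H₀ sin φ sin δ + cos φ cos δ sin H₀ = 0.9096×0.86074×-0.34133 + 0.50904×0.93994×0.78928 = -0.267237 + 0.377644 = 0.110407.
Q̄ = (S₀/π) × [bracket] = (1361/π) × 0.110407 = 47.830 W/m².
— Configuration B (φ=-32.7°):
cos H₀ = −tan(-32.7°) tan(-19.958°) = -0.2331, H₀ = 1.8061 rad.
Bracket: H₀ sin φ sin δ + cos φ cos δ sin H₀ = 1.8061×-0.54024×-0.34133 + 0.84151×0.93994×0.97245 = 0.333045 + 0.769178 = 1.102223.
Q̄ = (S₀/π) × [bracket] = (1361/π) × 1.102223 = 477.50 W/m².
Ratio Q̄_A / Q̄_B = 47.830 / 477.50 = 0.1002.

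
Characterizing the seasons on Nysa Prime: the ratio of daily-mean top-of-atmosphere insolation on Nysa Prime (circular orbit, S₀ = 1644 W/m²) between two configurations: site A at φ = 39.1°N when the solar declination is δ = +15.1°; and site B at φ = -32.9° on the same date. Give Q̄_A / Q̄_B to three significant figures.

Q̄_A / Q̄_B ≈ 1.71

— Configuration A (φ=+39.1°):
cos H₀ = −tan(+39.1°) tan(+15.100°) = -0.2193, H₀ = 1.7919 rad.
Bracket: H₀ sin φ sin δ + cos φ cos δ sin H₀ = 1.7919×0.63068×0.26050 + 0.77605×0.96547×0.97566 = 0.294395 + 0.731016 = 1.025411.
Q̄ = (S₀/π) × [bracket] = (1644/π) × 1.025411 = 536.60 W/m².
— Configuration B (φ=-32.9°):
cos H₀ = −tan(-32.9°) tan(+15.100°) = 0.1746, H₀ = 1.3953 rad.
Bracket: H₀ sin φ sin δ + cos φ cos δ sin H₀ = 1.3953×-0.54317×0.26050 + 0.83962×0.96547×0.98465 = -0.197429 + 0.798185 = 0.600756.
Q̄ = (S₀/π) × [bracket] = (1644/π) × 0.600756 = 314.38 W/m².
Ratio Q̄_A / Q̄_B = 536.60 / 314.38 = 1.707.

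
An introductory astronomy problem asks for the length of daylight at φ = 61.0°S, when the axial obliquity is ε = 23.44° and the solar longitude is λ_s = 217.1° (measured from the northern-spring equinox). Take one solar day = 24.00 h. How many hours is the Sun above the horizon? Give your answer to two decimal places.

15.53 h

Solar declination: sin δ = sin ε · sin λ_s = sin 23.44° × sin 217.1° = -0.23995, so δ = -13.884°.
cos H₀ = −tan φ · tan δ = −tan(-61.0°) × tan(-13.884°) = -0.4459, so H₀ = 2.0330 rad = 116.48°.
Daylight = 2H₀/(2π) × 24.00 h = (2.0330/π) × 24.00 = 15.53 h.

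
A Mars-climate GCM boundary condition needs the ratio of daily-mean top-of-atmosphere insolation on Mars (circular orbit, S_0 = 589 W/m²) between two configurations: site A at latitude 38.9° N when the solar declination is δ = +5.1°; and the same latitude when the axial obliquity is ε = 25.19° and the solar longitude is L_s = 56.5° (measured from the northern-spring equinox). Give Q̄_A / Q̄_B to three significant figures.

Q̄_A / Q̄_B ≈ 0.778

— Configuration A (ϕ=+38.9°):
cos h₀ = −tan(+38.9°) tan(+5.100°) = -0.0720, h₀ = 1.6429 rad.
Bracket: h₀ sin ϕ sin δ + cos ϕ cos δ sin h₀ = 1.6429×0.62796×0.08889 + 0.77824×0.99604×0.99740 = 0.091706 + 0.773143 = 0.864849.
Q̄ = (S_0/π) × [bracket] = (589/π) × 0.864849 = 162.15 W/m².
— Configuration B (ϕ=+38.9°):
Solar declination: sin δ = sin ε · sin L_s = sin 25.19° × sin 56.5° = 0.35492, so δ = +20.789°.
cos h₀ = −tan(+38.9°) tan(+20.789°) = -0.3063, h₀ = 1.8821 rad.
Bracket: h₀ sin ϕ sin δ + cos ϕ cos δ sin h₀ = 1.8821×0.62796×0.35492 + 0.77824×0.93490×0.95193 = 0.419474 + 0.692602 = 1.112076.
Q̄ = (S_0/π) × [bracket] = (589/π) × 1.112076 = 208.50 W/m².
Ratio Q̄_A / Q̄_B = 162.15 / 208.50 = 0.7777.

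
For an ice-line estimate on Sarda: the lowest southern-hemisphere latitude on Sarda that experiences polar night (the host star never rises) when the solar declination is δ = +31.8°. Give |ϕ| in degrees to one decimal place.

|ϕ| = 58.2°

Polar night requires cos h₀ = −tan ϕ tan δ ≥ 1, i.e. tan ϕ tan δ ≤ −1.
The boundary is |tan ϕ| · |tan δ| = 1, so |ϕ| = 90° − |δ| = 90° − 31.8° = 58.2° in the southern hemisphere.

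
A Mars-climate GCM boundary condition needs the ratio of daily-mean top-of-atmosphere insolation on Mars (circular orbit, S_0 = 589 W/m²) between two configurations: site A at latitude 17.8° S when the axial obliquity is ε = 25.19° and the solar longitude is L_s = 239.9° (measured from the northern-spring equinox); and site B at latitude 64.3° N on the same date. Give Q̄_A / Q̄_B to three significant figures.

— Configuration A (ϕ=-17.8°):
Solar declination: sin δ = sin ε · sin L_s = sin 25.19° × sin 239.9° = -0.36823, so δ = -21.606°.
cos h₀ = −tan(-17.8°) tan(-21.606°) = -0.1272, h₀ = 1.6983 rad.
Bracket: h₀ sin ϕ sin δ + cos ϕ cos δ sin h₀ = 1.6983×-0.30570×-0.36823 + 0.95213×0.92974×0.99188 = 0.191174 + 0.878045 = 1.069219.
Q̄ = (S_0/π) × [bracket] = (589/π) × 1.069219 = 200.46 W/m².
— Configuration B (ϕ=+64.3°):
cos h₀ = −tan(+64.3°) tan(-21.606°) = 0.8229, h₀ = 0.6042 rad.
Bracket: h₀ sin ϕ sin δ + cos ϕ cos δ sin h₀ = 0.6042×0.90108×-0.36823 + 0.43366×0.92974×0.56812 = -0.200476 + 0.229061 = 0.028585.
Q̄ = (S_0/π) × [bracket] = (589/π) × 0.028585 = 5.3592 W/m².
Ratio Q̄_A / Q̄_B = 200.46 / 5.3592 = 37.40.

Q̄_A / Q̄_B ≈ 37.4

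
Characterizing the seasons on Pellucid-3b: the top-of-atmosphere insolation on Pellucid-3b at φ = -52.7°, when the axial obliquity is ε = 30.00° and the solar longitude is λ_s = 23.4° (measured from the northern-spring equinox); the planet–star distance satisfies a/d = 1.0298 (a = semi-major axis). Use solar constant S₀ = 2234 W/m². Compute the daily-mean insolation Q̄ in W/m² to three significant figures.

Q̄ ≈ 277 W/m²

Solar declination: sin δ = sin ε · sin λ_s = sin 30.00° × sin 23.4° = 0.19857, so δ = +11.454°.
cos H₀ = −tan(-52.7°) tan(+11.454°) = 0.2660, H₀ = 1.3016 rad.
Bracket: H₀ sin φ sin δ + cos φ cos δ sin H₀ = 1.3016×-0.79547×0.19857 + 0.60599×0.98009×0.96398 = -0.205596 + 0.572532 = 0.366936.
Inverse-square distance factor (a/d)² = 1.0298² = 1.060488.
Q̄ = (S₀/π) × 1.060488 × [bracket] = (2234/π) × 1.060488 × 0.366936 = 276.7 W/m².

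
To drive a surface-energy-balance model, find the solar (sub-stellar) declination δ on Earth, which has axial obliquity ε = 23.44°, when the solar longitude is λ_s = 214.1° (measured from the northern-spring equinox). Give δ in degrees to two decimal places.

δ = -12.89°

sin δ = sin ε · sin λ_s = sin 23.44° × sin 214.1° = -0.223016.
δ = arcsin(-0.223016) = -12.89°.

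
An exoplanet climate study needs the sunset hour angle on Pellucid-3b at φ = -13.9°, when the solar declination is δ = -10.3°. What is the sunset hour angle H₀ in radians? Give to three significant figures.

H₀ = 1.62 rad

cos H₀ = −tan φ · tan δ = −tan(-13.9°) × tan(-10.300°) = -0.0450, so H₀ = 1.6158 rad = 92.58°.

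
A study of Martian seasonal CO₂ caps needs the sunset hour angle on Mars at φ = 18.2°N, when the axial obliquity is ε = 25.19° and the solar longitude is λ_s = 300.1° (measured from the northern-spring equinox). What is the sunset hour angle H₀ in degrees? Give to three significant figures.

H₀ = 82.5°

Solar declination: sin δ = sin ε · sin λ_s = sin 25.19° × sin 300.1° = -0.36823, so δ = -21.606°.
cos H₀ = −tan φ · tan δ = −tan(+18.2°) × tan(-21.606°) = 0.1302, so H₀ = 1.4402 rad = 82.52°.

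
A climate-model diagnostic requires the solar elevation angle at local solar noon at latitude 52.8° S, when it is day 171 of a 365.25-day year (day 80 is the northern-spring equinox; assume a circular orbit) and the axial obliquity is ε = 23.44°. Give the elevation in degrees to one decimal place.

Solar longitude: λ_s = 360° × (171 − 80)/365.25 = 89.692°.
sin δ = sin 23.44° × sin 89.692° = 0.39778, so δ = +23.440°.
At local noon the hour angle is zero, so the zenith angle equals |φ − δ| = |-52.8° − (+23.440°)| = 76.240°.
Elevation = 90° − 76.240° = 13.8°.

13.8°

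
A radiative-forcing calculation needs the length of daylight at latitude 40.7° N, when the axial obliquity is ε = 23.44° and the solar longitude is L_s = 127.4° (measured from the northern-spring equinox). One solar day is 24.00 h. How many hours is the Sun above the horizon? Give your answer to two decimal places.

14.22 h

Solar declination: sin δ = sin ε · sin L_s = sin 23.44° × sin 127.4° = 0.31601, so δ = +18.422°.
cos h₀ = −tan ϕ · tan δ = −tan(+40.7°) × tan(+18.422°) = -0.2865, so h₀ = 1.8614 rad = 106.65°.
Daylight = 2h₀/(2π) × 24.00 h = (1.8614/π) × 24.00 = 14.22 h.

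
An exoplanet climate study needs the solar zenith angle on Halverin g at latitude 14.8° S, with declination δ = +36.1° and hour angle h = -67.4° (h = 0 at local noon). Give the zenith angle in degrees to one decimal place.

cos θ_z = sin ϕ sin δ + cos ϕ cos δ cos h = -0.150508 + 0.300205 = 0.149697.
θ_z = arccos(0.149697) = 81.4°.

θ_z = 81.4°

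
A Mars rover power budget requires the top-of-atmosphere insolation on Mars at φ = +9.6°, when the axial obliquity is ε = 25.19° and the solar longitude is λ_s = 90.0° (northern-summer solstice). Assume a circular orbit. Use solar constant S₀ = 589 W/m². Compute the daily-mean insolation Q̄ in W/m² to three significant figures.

Q̄ ≈ 189 W/m²

Solar declination: sin δ = sin ε · sin λ_s = sin 25.19° × sin 90.0° = 0.42562, so δ = +25.190°.
cos H₀ = −tan(+9.6°) tan(+25.190°) = -0.0796, H₀ = 1.6504 rad.
Bracket: H₀ sin φ sin δ + cos φ cos δ sin H₀ = 1.6504×0.16677×0.42562 + 0.98600×0.90490×0.99683 = 0.117146 + 0.889403 = 1.006549.
Q̄ = (S₀/π) × [bracket] = (589/π) × 1.006549 = 188.7 W/m².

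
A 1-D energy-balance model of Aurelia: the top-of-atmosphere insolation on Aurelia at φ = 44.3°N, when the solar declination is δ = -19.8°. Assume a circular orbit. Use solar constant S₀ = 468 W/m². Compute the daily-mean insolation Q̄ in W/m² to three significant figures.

cos H₀ = −tan(+44.3°) tan(-19.800°) = 0.3513, H₀ = 1.2118 rad.
Bracket: H₀ sin φ sin δ + cos φ cos δ sin H₀ = 1.2118×0.69842×-0.33874 + 0.71569×0.94088×0.93625 = -0.286691 + 0.630451 = 0.343760.
Q̄ = (S₀/π) × [bracket] = (468/π) × 0.343760 = 51.21 W/m².

Q̄ ≈ 51.2 W/m²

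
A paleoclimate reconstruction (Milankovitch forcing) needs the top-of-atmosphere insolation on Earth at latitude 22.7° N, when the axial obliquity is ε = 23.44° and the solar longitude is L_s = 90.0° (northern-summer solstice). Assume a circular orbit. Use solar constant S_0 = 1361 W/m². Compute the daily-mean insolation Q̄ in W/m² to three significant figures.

Solar declination: sin δ = sin ε · sin L_s = sin 23.44° × sin 90.0° = 0.39779, so δ = +23.440°.
cos h₀ = −tan(+22.7°) tan(+23.440°) = -0.1814, h₀ = 1.7532 rad.
Bracket: h₀ sin ϕ sin δ + cos ϕ cos δ sin h₀ = 1.7532×0.38591×0.39779 + 0.92254×0.91748×0.98342 = 0.269136 + 0.832378 = 1.101514.
Q̄ = (S_0/π) × [bracket] = (1361/π) × 1.101514 = 477.2 W/m².

Q̄ ≈ 477 W/m²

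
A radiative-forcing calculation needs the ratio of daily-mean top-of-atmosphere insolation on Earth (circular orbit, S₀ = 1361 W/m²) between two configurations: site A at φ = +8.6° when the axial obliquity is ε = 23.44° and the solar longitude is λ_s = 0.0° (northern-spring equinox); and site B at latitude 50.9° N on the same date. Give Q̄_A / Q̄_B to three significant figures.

— Configuration A (φ=+8.6°):
Solar declination: sin δ = sin ε · sin λ_s = sin 23.44° × sin 0.0° = 0.00000, so δ = +0.000°.
cos H₀ = −tan(+8.6°) tan(+0.000°) = -0.0000, H₀ = 1.5708 rad.
Bracket: H₀ sin φ sin δ + cos φ cos δ sin H₀ = 1.5708×0.14954×0.00000 + 0.98876×1.00000×1.00000 = 0.000000 + 0.988760 = 0.988760.
Q̄ = (S₀/π) × [bracket] = (1361/π) × 0.988760 = 428.35 W/m².
— Configuration B (φ=+50.9°):
cos H₀ = −tan(+50.9°) tan(+0.000°) = -0.0000, H₀ = 1.5708 rad.
Bracket: H₀ sin φ sin δ + cos φ cos δ sin H₀ = 1.5708×0.77605×0.00000 + 0.63068×1.00000×1.00000 = 0.000000 + 0.630680 = 0.630680.
Q̄ = (S₀/π) × [bracket] = (1361/π) × 0.630680 = 273.22 W/m².
Ratio Q̄_A / Q̄_B = 428.35 / 273.22 = 1.568.

Q̄_A / Q̄_B ≈ 1.57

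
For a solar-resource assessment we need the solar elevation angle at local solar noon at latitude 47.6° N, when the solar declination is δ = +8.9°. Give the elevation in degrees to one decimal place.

51.3°

At local noon the hour angle is zero, so the zenith angle equals |ϕ − δ| = |+47.6° − (+8.900°)| = 38.700°.
Elevation = 90° − 38.700° = 51.3°.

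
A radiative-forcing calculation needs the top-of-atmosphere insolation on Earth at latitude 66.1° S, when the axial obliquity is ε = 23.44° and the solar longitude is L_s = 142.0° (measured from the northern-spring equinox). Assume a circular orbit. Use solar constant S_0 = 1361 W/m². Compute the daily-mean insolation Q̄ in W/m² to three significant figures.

Solar declination: sin δ = sin ε · sin L_s = sin 23.44° × sin 142.0° = 0.24490, so δ = +14.176°.
cos h₀ = −tan(-66.1°) tan(+14.176°) = 0.5700, h₀ = 0.9643 rad.
Bracket: h₀ sin ϕ sin δ + cos ϕ cos δ sin h₀ = 0.9643×-0.91425×0.24490 + 0.40514×0.96955×0.82164 = -0.215907 + 0.322743 = 0.106836.
Q̄ = (S_0/π) × [bracket] = (1361/π) × 0.106836 = 46.28 W/m².

Q̄ ≈ 46.3 W/m²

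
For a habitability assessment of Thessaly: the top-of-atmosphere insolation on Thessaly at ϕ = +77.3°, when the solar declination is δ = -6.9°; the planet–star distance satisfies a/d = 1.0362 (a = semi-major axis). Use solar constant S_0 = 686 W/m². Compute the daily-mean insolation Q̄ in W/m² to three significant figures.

cos h₀ = −tan(+77.3°) tan(-6.900°) = 0.5370, h₀ = 1.0039 rad.
Bracket: h₀ sin ϕ sin δ + cos ϕ cos δ sin h₀ = 1.0039×0.97553×-0.12014 + 0.21985×0.99276×0.84360 = -0.117657 + 0.184123 = 0.066466.
Inverse-square distance factor (a/d)² = 1.0362² = 1.073710.
Q̄ = (S_0/π) × 1.073710 × [bracket] = (686/π) × 1.073710 × 0.066466 = 15.58 W/m².

Q̄ ≈ 15.6 W/m²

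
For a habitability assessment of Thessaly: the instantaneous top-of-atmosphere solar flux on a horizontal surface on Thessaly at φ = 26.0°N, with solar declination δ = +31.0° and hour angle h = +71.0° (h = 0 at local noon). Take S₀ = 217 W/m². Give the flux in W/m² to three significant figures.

cos θ_z = sin φ sin δ + cos φ cos δ cos h = 0.225778 + 0.250823 = 0.476601.
Flux = S₀ · cos θ_z = 217 × 0.476601 = 103.4 W/m².

103 W/m²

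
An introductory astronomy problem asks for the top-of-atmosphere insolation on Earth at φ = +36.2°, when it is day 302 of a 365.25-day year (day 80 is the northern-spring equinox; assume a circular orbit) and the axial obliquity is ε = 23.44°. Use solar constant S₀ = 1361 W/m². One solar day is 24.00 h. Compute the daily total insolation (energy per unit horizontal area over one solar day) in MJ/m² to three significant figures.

21.1 MJ/m²

Solar longitude: λ_s = 360° × (302 − 80)/365.25 = 218.809°.
sin δ = sin 23.44° × sin 218.809° = -0.24930, so δ = -14.436°.
cos H₀ = −tan(+36.2°) tan(-14.436°) = 0.1884, H₀ = 1.3813 rad.
Bracket: H₀ sin φ sin δ + cos φ cos δ sin H₀ = 1.3813×0.59061×-0.24930 + 0.80696×0.96843×0.98209 = -0.203381 + 0.767488 = 0.564107.
Q̄ = (S₀/π) × [bracket] = (1361/π) × 0.564107 = 244.38 W/m².
Daily total = Q̄ × 24.00 h × 3600 s/h = 244.38 × 24.00 × 3600 / 10⁶ = 21.11 MJ/m².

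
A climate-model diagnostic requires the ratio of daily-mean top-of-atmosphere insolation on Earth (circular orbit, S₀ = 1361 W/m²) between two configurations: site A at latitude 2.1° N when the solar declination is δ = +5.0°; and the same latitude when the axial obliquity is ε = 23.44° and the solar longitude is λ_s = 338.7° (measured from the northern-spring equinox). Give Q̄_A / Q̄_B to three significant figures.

— Configuration A (φ=+2.1°):
cos H₀ = −tan(+2.1°) tan(+5.000°) = -0.0032, H₀ = 1.5740 rad.
Bracket: H₀ sin φ sin δ + cos φ cos δ sin H₀ = 1.5740×0.03664×0.08716 + 0.99933×0.99619×0.99999 = 0.005027 + 0.995513 = 1.000540.
Q̄ = (S₀/π) × [bracket] = (1361/π) × 1.000540 = 433.45 W/m².
— Configuration B (φ=+2.1°):
Solar declination: sin δ = sin ε · sin λ_s = sin 23.44° × sin 338.7° = -0.14450, so δ = -8.308°.
cos H₀ = −tan(+2.1°) tan(-8.308°) = 0.0054, H₀ = 1.5654 rad.
Bracket: H₀ sin φ sin δ + cos φ cos δ sin H₀ = 1.5654×0.03664×-0.14450 + 0.99933×0.98951×0.99999 = -0.008288 + 0.988837 = 0.980549.
Q̄ = (S₀/π) × [bracket] = (1361/π) × 0.980549 = 424.79 W/m².
Ratio Q̄_A / Q̄_B = 433.45 / 424.79 = 1.020.

Q̄_A / Q̄_B ≈ 1.02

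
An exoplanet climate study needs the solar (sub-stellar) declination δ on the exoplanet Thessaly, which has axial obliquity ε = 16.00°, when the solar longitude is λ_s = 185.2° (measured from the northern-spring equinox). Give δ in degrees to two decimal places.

δ = -1.43°

sin δ = sin ε · sin λ_s = sin 16.00° × sin 185.2° = -0.024982.
δ = arcsin(-0.024982) = -1.43°.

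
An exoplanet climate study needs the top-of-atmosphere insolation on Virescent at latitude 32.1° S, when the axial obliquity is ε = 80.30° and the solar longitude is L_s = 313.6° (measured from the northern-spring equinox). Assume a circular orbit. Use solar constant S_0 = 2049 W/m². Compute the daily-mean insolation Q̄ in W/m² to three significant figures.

Q̄ ≈ 858 W/m²

Solar declination: sin δ = sin ε · sin L_s = sin 80.30° × sin 313.6° = -0.71382, so δ = -45.546°.
cos h₀ = −tan(-32.1°) tan(-45.546°) = -0.6394, h₀ = 2.2645 rad.
Bracket: h₀ sin ϕ sin δ + cos ϕ cos δ sin h₀ = 2.2645×-0.53140×-0.71382 + 0.84712×0.70033×0.76889 = 0.858979 + 0.456154 = 1.315133.
Q̄ = (S_0/π) × [bracket] = (2049/π) × 1.315133 = 857.8 W/m².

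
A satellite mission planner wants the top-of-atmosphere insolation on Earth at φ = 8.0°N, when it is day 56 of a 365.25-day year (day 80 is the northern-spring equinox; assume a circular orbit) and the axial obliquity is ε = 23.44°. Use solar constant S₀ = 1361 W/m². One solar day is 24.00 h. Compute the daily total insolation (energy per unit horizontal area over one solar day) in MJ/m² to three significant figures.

Solar longitude: λ_s = 360° × (56 − 80)/365.25 = -23.655°, i.e. -23.655° + 360° = 336.345°.
sin δ = sin 23.44° × sin 336.345° = -0.15960, so δ = -9.184°.
cos H₀ = −tan(+8.0°) tan(-9.184°) = 0.0227, H₀ = 1.5481 rad.
Bracket: H₀ sin φ sin δ + cos φ cos δ sin H₀ = 1.5481×0.13917×-0.15960 + 0.99027×0.98718×0.99974 = -0.034386 + 0.977321 = 0.942935.
Q̄ = (S₀/π) × [bracket] = (1361/π) × 0.942935 = 408.50 W/m².
Daily total = Q̄ × 24.00 h × 3600 s/h = 408.50 × 24.00 × 3600 / 10⁶ = 35.29 MJ/m².

35.3 MJ/m²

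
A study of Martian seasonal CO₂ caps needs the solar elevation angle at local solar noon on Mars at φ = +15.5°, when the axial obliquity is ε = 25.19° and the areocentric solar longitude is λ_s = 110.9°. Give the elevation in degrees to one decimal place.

sin δ = sin 25.19° × sin 110.9° = 0.39762, so δ = +23.429°.
At local noon the hour angle is zero, so the zenith angle equals |φ − δ| = |+15.5° − (+23.429°)| = 7.929°.
Elevation = 90° − 7.929° = 82.1°.

82.1°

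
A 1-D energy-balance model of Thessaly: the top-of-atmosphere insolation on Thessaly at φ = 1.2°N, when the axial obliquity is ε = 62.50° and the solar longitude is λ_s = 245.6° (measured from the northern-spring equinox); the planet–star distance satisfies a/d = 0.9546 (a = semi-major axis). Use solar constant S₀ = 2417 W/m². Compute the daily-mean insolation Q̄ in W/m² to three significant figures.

Q̄ ≈ 395 W/m²

Solar declination: sin δ = sin ε · sin λ_s = sin 62.50° × sin 245.6° = -0.80779, so δ = -53.880°.
cos H₀ = −tan(+1.2°) tan(-53.880°) = 0.0287, H₀ = 1.5421 rad.
Bracket: H₀ sin φ sin δ + cos φ cos δ sin H₀ = 1.5421×0.02094×-0.80779 + 0.99978×0.58948×0.99959 = -0.026085 + 0.589109 = 0.563024.
Inverse-square distance factor (a/d)² = 0.9546² = 0.911261.
Q̄ = (S₀/π) × 0.911261 × [bracket] = (2417/π) × 0.911261 × 0.563024 = 394.7 W/m².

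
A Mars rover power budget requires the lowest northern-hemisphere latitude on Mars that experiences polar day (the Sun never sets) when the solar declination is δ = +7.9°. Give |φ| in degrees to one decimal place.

Polar day requires cos H₀ = −tan φ tan δ ≤ −1, i.e. tan φ tan δ ≥ 1.
The boundary is |tan φ| · |tan δ| = 1, so |φ| = 90° − |δ| = 90° − 7.9° = 82.1° in the northern hemisphere.

|φ| = 82.1°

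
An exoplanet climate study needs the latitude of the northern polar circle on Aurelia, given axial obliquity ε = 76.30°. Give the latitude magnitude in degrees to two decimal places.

The polar circle is the lowest latitude that experiences at least one full rotation of continuous daylight at the northern-summer solstice; it lies at |φ| = 90° − ε = 90° − 76.30° = 13.70°.

13.70°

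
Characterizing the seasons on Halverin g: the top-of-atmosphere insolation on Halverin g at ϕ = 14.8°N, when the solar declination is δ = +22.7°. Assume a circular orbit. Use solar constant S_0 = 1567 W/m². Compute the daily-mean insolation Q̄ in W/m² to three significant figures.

cos h₀ = −tan(+14.8°) tan(+22.700°) = -0.1105, h₀ = 1.6815 rad.
Bracket: h₀ sin ϕ sin δ + cos ϕ cos δ sin h₀ = 1.6815×0.25545×0.38591 + 0.96682×0.92254×0.99387 = 0.165763 + 0.886463 = 1.052226.
Q̄ = (S_0/π) × [bracket] = (1567/π) × 1.052226 = 524.8 W/m².

Q̄ ≈ 525 W/m²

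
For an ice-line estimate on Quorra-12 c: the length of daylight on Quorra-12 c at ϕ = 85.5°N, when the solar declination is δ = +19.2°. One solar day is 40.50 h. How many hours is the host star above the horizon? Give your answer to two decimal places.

Sunrise equation: cos h₀ = −tan ϕ · tan δ = -4.4248 ≤ −1, so the host star never sets (polar day) and h₀ = π.
Daylight = 2h₀/(2π) × 40.50 h = (3.1416/π) × 40.50 = 40.50 h.

40.50 h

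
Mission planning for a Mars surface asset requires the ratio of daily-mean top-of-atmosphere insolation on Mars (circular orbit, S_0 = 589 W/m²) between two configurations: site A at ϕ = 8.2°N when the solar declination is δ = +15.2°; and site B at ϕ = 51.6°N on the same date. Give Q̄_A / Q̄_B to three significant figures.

— Configuration A (ϕ=+8.2°):
cos h₀ = −tan(+8.2°) tan(+15.200°) = -0.0392, h₀ = 1.6100 rad.
Bracket: h₀ sin ϕ sin δ + cos ϕ cos δ sin h₀ = 1.6100×0.14263×0.26219 + 0.98978×0.96502×0.99923 = 0.060208 + 0.954422 = 1.014630.
Q̄ = (S_0/π) × [bracket] = (589/π) × 1.014630 = 190.23 W/m².
— Configuration B (ϕ=+51.6°):
cos h₀ = −tan(+51.6°) tan(+15.200°) = -0.3428, h₀ = 1.9207 rad.
Bracket: h₀ sin ϕ sin δ + cos ϕ cos δ sin h₀ = 1.9207×0.78369×0.26219 + 0.62115×0.96502×0.93941 = 0.394657 + 0.563103 = 0.957760.
Q̄ = (S_0/π) × [bracket] = (589/π) × 0.957760 = 179.57 W/m².
Ratio Q̄_A / Q̄_B = 190.23 / 179.57 = 1.059.

Q̄_A / Q̄_B ≈ 1.06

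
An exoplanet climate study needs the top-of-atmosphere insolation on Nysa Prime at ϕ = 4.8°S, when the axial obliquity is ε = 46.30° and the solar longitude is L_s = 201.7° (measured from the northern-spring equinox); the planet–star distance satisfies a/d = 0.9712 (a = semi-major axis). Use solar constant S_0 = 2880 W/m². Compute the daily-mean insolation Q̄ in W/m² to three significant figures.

Solar declination: sin δ = sin ε · sin L_s = sin 46.30° × sin 201.7° = -0.26731, so δ = -15.505°.
cos h₀ = −tan(-4.8°) tan(-15.505°) = -0.0233, h₀ = 1.5941 rad.
Bracket: h₀ sin ϕ sin δ + cos ϕ cos δ sin h₀ = 1.5941×-0.08368×-0.26731 + 0.99649×0.96361×0.99973 = 0.035658 + 0.959968 = 0.995626.
Inverse-square distance factor (a/d)² = 0.9712² = 0.943229.
Q̄ = (S_0/π) × 0.943229 × [bracket] = (2880/π) × 0.943229 × 0.995626 = 860.9 W/m².

Q̄ ≈ 861 W/m²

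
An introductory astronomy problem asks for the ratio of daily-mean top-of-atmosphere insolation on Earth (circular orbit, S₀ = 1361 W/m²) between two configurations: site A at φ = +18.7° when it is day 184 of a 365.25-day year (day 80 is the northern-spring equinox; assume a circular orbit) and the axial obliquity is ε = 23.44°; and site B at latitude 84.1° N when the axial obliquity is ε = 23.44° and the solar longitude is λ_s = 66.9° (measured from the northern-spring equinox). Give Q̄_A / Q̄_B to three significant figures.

— Configuration A (φ=+18.7°):
Solar longitude: λ_s = 360° × (184 − 80)/365.25 = 102.505°.
sin δ = sin 23.44° × sin 102.505° = 0.38835, so δ = +22.852°.
cos H₀ = −tan(+18.7°) tan(+22.852°) = -0.1426, H₀ = 1.7139 rad.
Bracket: H₀ sin φ sin δ + cos φ cos δ sin H₀ = 1.7139×0.32061×0.38835 + 0.94721×0.92151×0.98977 = 0.213396 + 0.863934 = 1.077330.
Q̄ = (S₀/π) × [bracket] = (1361/π) × 1.077330 = 466.72 W/m².
— Configuration B (φ=+84.1°):
Solar declination: sin δ = sin ε · sin λ_s = sin 23.44° × sin 66.9° = 0.36589, so δ = +21.463°.
cos H₀ = −tan(+84.1°) tan(+21.463°) = -3.8045 ≤ −1 ⇒ polar day, H₀ = π.
Bracket: H₀ sin φ sin δ + cos φ cos δ sin H₀ = 3.1416×0.99470×0.36589 + 0.10279×0.93066×0.00000 = 1.143388 + 0.000000 = 1.143388.
Q̄ = (S₀/π) × [bracket] = (1361/π) × 1.143388 = 495.34 W/m².
Ratio Q̄_A / Q̄_B = 466.72 / 495.34 = 0.9422.

Q̄_A / Q̄_B ≈ 0.942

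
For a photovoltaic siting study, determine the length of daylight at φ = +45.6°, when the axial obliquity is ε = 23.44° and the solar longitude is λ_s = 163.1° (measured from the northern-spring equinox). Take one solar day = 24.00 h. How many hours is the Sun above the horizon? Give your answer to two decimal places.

Solar declination: sin δ = sin ε · sin λ_s = sin 23.44° × sin 163.1° = 0.11564, so δ = +6.640°.
cos H₀ = −tan φ · tan δ = −tan(+45.6°) × tan(+6.640°) = -0.1189, so H₀ = 1.6900 rad = 96.83°.
Daylight = 2H₀/(2π) × 24.00 h = (1.6900/π) × 24.00 = 12.91 h.

12.91 h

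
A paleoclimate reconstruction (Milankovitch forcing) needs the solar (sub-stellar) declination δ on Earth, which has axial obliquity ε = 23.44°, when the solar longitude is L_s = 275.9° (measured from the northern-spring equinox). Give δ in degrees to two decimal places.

sin δ = sin ε · sin L_s = sin 23.44° × sin 275.9° = -0.395681.
δ = arcsin(-0.395681) = -23.31°.

δ = -23.31°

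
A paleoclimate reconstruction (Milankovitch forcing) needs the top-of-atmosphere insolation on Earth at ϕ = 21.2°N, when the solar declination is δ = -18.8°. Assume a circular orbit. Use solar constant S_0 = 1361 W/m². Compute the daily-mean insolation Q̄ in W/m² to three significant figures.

Q̄ ≈ 306 W/m²

cos h₀ = −tan(+21.2°) tan(-18.800°) = 0.1320, h₀ = 1.4384 rad.
Bracket: h₀ sin ϕ sin δ + cos ϕ cos δ sin h₀ = 1.4384×0.36162×-0.32227 + 0.93232×0.94665×0.99124 = -0.167630 + 0.874849 = 0.707219.
Q̄ = (S_0/π) × [bracket] = (1361/π) × 0.707219 = 306.4 W/m².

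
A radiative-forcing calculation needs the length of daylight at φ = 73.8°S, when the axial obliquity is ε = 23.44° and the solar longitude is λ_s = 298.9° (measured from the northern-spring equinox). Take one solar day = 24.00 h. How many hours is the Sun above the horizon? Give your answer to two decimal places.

24.00 h

Solar declination: sin δ = sin ε · sin λ_s = sin 23.44° × sin 298.9° = -0.34825, so δ = -20.380°.
Sunrise equation: cos H₀ = −tan φ · tan δ = -1.2787 ≤ −1, so the Sun never sets (polar day) and H₀ = π.
Daylight = 2H₀/(2π) × 24.00 h = (3.1416/π) × 24.00 = 24.00 h.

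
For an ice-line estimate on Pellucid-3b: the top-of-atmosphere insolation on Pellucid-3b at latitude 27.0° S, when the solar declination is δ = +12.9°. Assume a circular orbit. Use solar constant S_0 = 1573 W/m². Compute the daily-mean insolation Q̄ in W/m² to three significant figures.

cos h₀ = −tan(-27.0°) tan(+12.900°) = 0.1167, h₀ = 1.4538 rad.
Bracket: h₀ sin ϕ sin δ + cos ϕ cos δ sin h₀ = 1.4538×-0.45399×0.22325 + 0.89101×0.97476×0.99317 = -0.147347 + 0.862589 = 0.715242.
Q̄ = (S_0/π) × [bracket] = (1573/π) × 0.715242 = 358.1 W/m².

Q̄ ≈ 358 W/m²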